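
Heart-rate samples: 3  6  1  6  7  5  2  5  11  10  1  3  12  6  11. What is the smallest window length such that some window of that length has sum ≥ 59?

8

add 3: running sum 3 < 59
add 6: running sum 9 < 59
add 1: running sum 10 < 59
add 6: running sum 16 < 59
add 7: running sum 23 < 59
add 5: running sum 28 < 59
add 2: running sum 30 < 59
add 5: running sum 35 < 59
add 11: running sum 46 < 59
add 10: running sum 56 < 59
add 1: running sum 57 < 59
end 11: [3, 6, 1, 6, 7, 5, 2, 5, 11, 10, 1, 3] sum 60, len 12
end 12: [6, 7, 5, 2, 5, 11, 10, 1, 3, 12] sum 62, len 10
end 13: [7, 5, 2, 5, 11, 10, 1, 3, 12, 6] sum 62, len 10
end 14: [5, 11, 10, 1, 3, 12, 6, 11] sum 59, len 8
Shortest qualifying length: 8.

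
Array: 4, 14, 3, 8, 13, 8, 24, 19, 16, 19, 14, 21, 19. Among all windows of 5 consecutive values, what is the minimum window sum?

Window sums for each of the 9 positions:
4 14 3 8 13 → sum 42
14 3 8 13 8 → sum 46
3 8 13 8 24 → sum 56
8 13 8 24 19 → sum 72
13 8 24 19 16 → sum 80
8 24 19 16 19 → sum 86
24 19 16 19 14 → sum 92
19 16 19 14 21 → sum 89
16 19 14 21 19 → sum 89
Minimum of these is 42.

42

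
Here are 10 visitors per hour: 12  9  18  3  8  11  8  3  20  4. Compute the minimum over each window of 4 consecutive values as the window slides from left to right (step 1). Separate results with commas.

Sliding a size-4 window across the 10 values:
(12, 9, 18, 3) → min 3
(9, 18, 3, 8) → min 3
(18, 3, 8, 11) → min 3
(3, 8, 11, 8) → min 3
(8, 11, 8, 3) → min 3
(11, 8, 3, 20) → min 3
(8, 3, 20, 4) → min 3

3, 3, 3, 3, 3, 3, 3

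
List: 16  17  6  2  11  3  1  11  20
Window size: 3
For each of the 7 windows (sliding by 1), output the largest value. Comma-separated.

17, 17, 11, 11, 11, 11, 20

16 17 6 → max 17
17 6 2 → max 17
6 2 11 → max 11
2 11 3 → max 11
11 3 1 → max 11
3 1 11 → max 11
1 11 20 → max 20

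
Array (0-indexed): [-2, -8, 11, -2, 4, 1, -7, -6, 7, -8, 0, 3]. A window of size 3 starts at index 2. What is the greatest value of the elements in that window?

11

Elements at indices 2..4: 11, -2, 4
max(11, -2, 4) = 11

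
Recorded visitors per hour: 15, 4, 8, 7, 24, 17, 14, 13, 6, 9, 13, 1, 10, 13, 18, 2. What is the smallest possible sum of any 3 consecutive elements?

Window sums for each of the 14 positions:
[15, 4, 8] → sum 27
[4, 8, 7] → sum 19
[8, 7, 24] → sum 39
[7, 24, 17] → sum 48
[24, 17, 14] → sum 55
[17, 14, 13] → sum 44
[14, 13, 6] → sum 33
[13, 6, 9] → sum 28
[6, 9, 13] → sum 28
[9, 13, 1] → sum 23
[13, 1, 10] → sum 24
[1, 10, 13] → sum 24
[10, 13, 18] → sum 41
[13, 18, 2] → sum 33
Smallest of these is 19.

19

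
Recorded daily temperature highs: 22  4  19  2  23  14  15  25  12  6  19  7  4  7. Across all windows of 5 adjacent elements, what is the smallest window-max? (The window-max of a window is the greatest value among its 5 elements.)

19

[22, 4, 19, 2, 23] → max 23
[4, 19, 2, 23, 14] → max 23
[19, 2, 23, 14, 15] → max 23
[2, 23, 14, 15, 25] → max 25
[23, 14, 15, 25, 12] → max 25
[14, 15, 25, 12, 6] → max 25
[15, 25, 12, 6, 19] → max 25
[25, 12, 6, 19, 7] → max 25
[12, 6, 19, 7, 4] → max 19
[6, 19, 7, 4, 7] → max 19
Smallest of these is 19.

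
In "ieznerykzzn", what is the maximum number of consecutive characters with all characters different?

[i] len 1
[i, e] len 2
[i, e, z] len 3
[i, e, z, n] len 4
[z, n, e] len 3
[z, n, e, r] len 4
[z, n, e, r, y] len 5
[z, n, e, r, y, k] len 6
[n, e, r, y, k, z] len 6
[z] len 1
[z, n] len 2
Longest all-distinct length: 6.

6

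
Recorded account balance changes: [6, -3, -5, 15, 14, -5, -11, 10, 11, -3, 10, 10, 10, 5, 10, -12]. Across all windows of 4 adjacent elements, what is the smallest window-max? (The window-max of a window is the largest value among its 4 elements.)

Window maxs for each of the 13 positions:
6 -3 -5 15 → max 15
-3 -5 15 14 → max 15
-5 15 14 -5 → max 15
15 14 -5 -11 → max 15
14 -5 -11 10 → max 14
-5 -11 10 11 → max 11
-11 10 11 -3 → max 11
10 11 -3 10 → max 11
11 -3 10 10 → max 11
-3 10 10 10 → max 10
10 10 10 5 → max 10
10 10 5 10 → max 10
10 5 10 -12 → max 10
Smallest of these is 10.

10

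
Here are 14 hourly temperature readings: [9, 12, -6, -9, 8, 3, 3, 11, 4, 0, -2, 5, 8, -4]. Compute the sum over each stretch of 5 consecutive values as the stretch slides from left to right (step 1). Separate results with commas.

9 12 -6 -9 8 → sum 14
12 -6 -9 8 3 → sum 8
-6 -9 8 3 3 → sum -1
-9 8 3 3 11 → sum 16
8 3 3 11 4 → sum 29
3 3 11 4 0 → sum 21
3 11 4 0 -2 → sum 16
11 4 0 -2 5 → sum 18
4 0 -2 5 8 → sum 15
0 -2 5 8 -4 → sum 7

14, 8, -1, 16, 29, 21, 16, 18, 15, 7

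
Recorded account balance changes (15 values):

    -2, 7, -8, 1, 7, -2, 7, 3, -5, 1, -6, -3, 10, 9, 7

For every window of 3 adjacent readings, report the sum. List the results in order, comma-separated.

-3, 0, 0, 6, 12, 8, 5, -1, -10, -8, 1, 16, 26

(-2, 7, -8) → sum -3
(7, -8, 1) → sum 0
(-8, 1, 7) → sum 0
(1, 7, -2) → sum 6
(7, -2, 7) → sum 12
(-2, 7, 3) → sum 8
(7, 3, -5) → sum 5
(3, -5, 1) → sum -1
(-5, 1, -6) → sum -10
(1, -6, -3) → sum -8
(-6, -3, 10) → sum 1
(-3, 10, 9) → sum 16
(10, 9, 7) → sum 26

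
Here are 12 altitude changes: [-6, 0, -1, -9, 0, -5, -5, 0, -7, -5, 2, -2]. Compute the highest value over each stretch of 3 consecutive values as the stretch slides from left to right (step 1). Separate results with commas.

(-6, 0, -1) → max 0
(0, -1, -9) → max 0
(-1, -9, 0) → max 0
(-9, 0, -5) → max 0
(0, -5, -5) → max 0
(-5, -5, 0) → max 0
(-5, 0, -7) → max 0
(0, -7, -5) → max 0
(-7, -5, 2) → max 2
(-5, 2, -2) → max 2

0, 0, 0, 0, 0, 0, 0, 0, 2, 2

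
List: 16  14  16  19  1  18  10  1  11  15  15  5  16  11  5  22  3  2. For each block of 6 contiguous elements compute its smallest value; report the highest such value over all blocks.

5

Window mins for each of the 13 positions:
16 14 16 19 1 18 → min 1
14 16 19 1 18 10 → min 1
16 19 1 18 10 1 → min 1
19 1 18 10 1 11 → min 1
1 18 10 1 11 15 → min 1
18 10 1 11 15 15 → min 1
10 1 11 15 15 5 → min 1
1 11 15 15 5 16 → min 1
11 15 15 5 16 11 → min 5
15 15 5 16 11 5 → min 5
15 5 16 11 5 22 → min 5
5 16 11 5 22 3 → min 3
16 11 5 22 3 2 → min 2
Highest of these is 5.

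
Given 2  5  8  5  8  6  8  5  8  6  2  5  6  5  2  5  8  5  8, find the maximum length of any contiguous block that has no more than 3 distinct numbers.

add 2: window [2] (1 distinct), len 1
add 5: window [2, 5] (2 distinct), len 2
add 8: window [2, 5, 8] (3 distinct), len 3
add 5: window [2, 5, 8, 5] (3 distinct), len 4
add 8: window [2, 5, 8, 5, 8] (3 distinct), len 5
add 6: window [5, 8, 5, 8, 6] (3 distinct), len 5
add 8: window [5, 8, 5, 8, 6, 8] (3 distinct), len 6
add 5: window [5, 8, 5, 8, 6, 8, 5] (3 distinct), len 7
add 8: window [5, 8, 5, 8, 6, 8, 5, 8] (3 distinct), len 8
add 6: window [5, 8, 5, 8, 6, 8, 5, 8, 6] (3 distinct), len 9
add 2: window [8, 6, 2] (3 distinct), len 3
add 5: window [6, 2, 5] (3 distinct), len 3
add 6: window [6, 2, 5, 6] (3 distinct), len 4
add 5: window [6, 2, 5, 6, 5] (3 distinct), len 5
add 2: window [6, 2, 5, 6, 5, 2] (3 distinct), len 6
add 5: window [6, 2, 5, 6, 5, 2, 5] (3 distinct), len 7
add 8: window [5, 2, 5, 8] (3 distinct), len 4
add 5: window [5, 2, 5, 8, 5] (3 distinct), len 5
add 8: window [5, 2, 5, 8, 5, 8] (3 distinct), len 6
Longest length with ≤3 distinct: 9.

9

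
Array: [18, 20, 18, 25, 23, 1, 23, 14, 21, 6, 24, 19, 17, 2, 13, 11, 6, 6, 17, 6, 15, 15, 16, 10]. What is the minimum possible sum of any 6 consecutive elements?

[18, 20, 18, 25, 23, 1] → sum 105
[20, 18, 25, 23, 1, 23] → sum 110
[18, 25, 23, 1, 23, 14] → sum 104
[25, 23, 1, 23, 14, 21] → sum 107
[23, 1, 23, 14, 21, 6] → sum 88
[1, 23, 14, 21, 6, 24] → sum 89
[23, 14, 21, 6, 24, 19] → sum 107
[14, 21, 6, 24, 19, 17] → sum 101
[21, 6, 24, 19, 17, 2] → sum 89
[6, 24, 19, 17, 2, 13] → sum 81
[24, 19, 17, 2, 13, 11] → sum 86
[19, 17, 2, 13, 11, 6] → sum 68
[17, 2, 13, 11, 6, 6] → sum 55
[2, 13, 11, 6, 6, 17] → sum 55
[13, 11, 6, 6, 17, 6] → sum 59
[11, 6, 6, 17, 6, 15] → sum 61
[6, 6, 17, 6, 15, 15] → sum 65
[6, 17, 6, 15, 15, 16] → sum 75
[17, 6, 15, 15, 16, 10] → sum 79
Minimum of these is 55.

55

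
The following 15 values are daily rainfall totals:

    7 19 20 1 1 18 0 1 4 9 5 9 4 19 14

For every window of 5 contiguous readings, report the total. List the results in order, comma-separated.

7 19 20 1 1 → sum 48
19 20 1 1 18 → sum 59
20 1 1 18 0 → sum 40
1 1 18 0 1 → sum 21
1 18 0 1 4 → sum 24
18 0 1 4 9 → sum 32
0 1 4 9 5 → sum 19
1 4 9 5 9 → sum 28
4 9 5 9 4 → sum 31
9 5 9 4 19 → sum 46
5 9 4 19 14 → sum 51

48, 59, 40, 21, 24, 32, 19, 28, 31, 46, 51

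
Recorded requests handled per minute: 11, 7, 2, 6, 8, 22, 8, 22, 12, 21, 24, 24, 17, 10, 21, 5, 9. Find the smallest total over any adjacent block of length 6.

(11, 7, 2, 6, 8, 22) → sum 56
(7, 2, 6, 8, 22, 8) → sum 53
(2, 6, 8, 22, 8, 22) → sum 68
(6, 8, 22, 8, 22, 12) → sum 78
(8, 22, 8, 22, 12, 21) → sum 93
(22, 8, 22, 12, 21, 24) → sum 109
(8, 22, 12, 21, 24, 24) → sum 111
(22, 12, 21, 24, 24, 17) → sum 120
(12, 21, 24, 24, 17, 10) → sum 108
(21, 24, 24, 17, 10, 21) → sum 117
(24, 24, 17, 10, 21, 5) → sum 101
(24, 17, 10, 21, 5, 9) → sum 86
Smallest of these is 53.

53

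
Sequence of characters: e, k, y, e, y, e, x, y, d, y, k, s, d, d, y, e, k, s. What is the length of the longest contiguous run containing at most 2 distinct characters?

add e: window [e] (1 distinct), len 1
add k: window [e, k] (2 distinct), len 2
add y: window [k, y] (2 distinct), len 2
add e: window [y, e] (2 distinct), len 2
add y: window [y, e, y] (2 distinct), len 3
add e: window [y, e, y, e] (2 distinct), len 4
add x: window [e, x] (2 distinct), len 2
add y: window [x, y] (2 distinct), len 2
add d: window [y, d] (2 distinct), len 2
add y: window [y, d, y] (2 distinct), len 3
add k: window [y, k] (2 distinct), len 2
add s: window [k, s] (2 distinct), len 2
add d: window [s, d] (2 distinct), len 2
add d: window [s, d, d] (2 distinct), len 3
add y: window [d, d, y] (2 distinct), len 3
add e: window [y, e] (2 distinct), len 2
add k: window [e, k] (2 distinct), len 2
add s: window [k, s] (2 distinct), len 2
Longest length with ≤2 distinct: 4.

4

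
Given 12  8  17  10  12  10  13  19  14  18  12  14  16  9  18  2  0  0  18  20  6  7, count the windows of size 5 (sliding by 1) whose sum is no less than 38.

17

[12, 8, 17, 10, 12] → sum 59  ≥ 38 ✓
[8, 17, 10, 12, 10] → sum 57  ≥ 38 ✓
[17, 10, 12, 10, 13] → sum 62  ≥ 38 ✓
[10, 12, 10, 13, 19] → sum 64  ≥ 38 ✓
[12, 10, 13, 19, 14] → sum 68  ≥ 38 ✓
[10, 13, 19, 14, 18] → sum 74  ≥ 38 ✓
[13, 19, 14, 18, 12] → sum 76  ≥ 38 ✓
[19, 14, 18, 12, 14] → sum 77  ≥ 38 ✓
[14, 18, 12, 14, 16] → sum 74  ≥ 38 ✓
[18, 12, 14, 16, 9] → sum 69  ≥ 38 ✓
[12, 14, 16, 9, 18] → sum 69  ≥ 38 ✓
[14, 16, 9, 18, 2] → sum 59  ≥ 38 ✓
[16, 9, 18, 2, 0] → sum 45  ≥ 38 ✓
[9, 18, 2, 0, 0] → sum 29
[18, 2, 0, 0, 18] → sum 38  ≥ 38 ✓
[2, 0, 0, 18, 20] → sum 40  ≥ 38 ✓
[0, 0, 18, 20, 6] → sum 44  ≥ 38 ✓
[0, 18, 20, 6, 7] → sum 51  ≥ 38 ✓
17 windows satisfy the condition.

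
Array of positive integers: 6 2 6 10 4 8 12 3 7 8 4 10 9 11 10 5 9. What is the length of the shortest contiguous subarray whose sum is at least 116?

add 6: running sum 6 < 116
add 2: running sum 8 < 116
add 6: running sum 14 < 116
add 10: running sum 24 < 116
add 4: running sum 28 < 116
add 8: running sum 36 < 116
add 12: running sum 48 < 116
add 3: running sum 51 < 116
add 7: running sum 58 < 116
add 8: running sum 66 < 116
add 4: running sum 70 < 116
add 10: running sum 80 < 116
add 9: running sum 89 < 116
add 11: running sum 100 < 116
add 10: running sum 110 < 116
add 5: running sum 115 < 116
add 9: shortest ending here [6, 10, 4, 8, 12, 3, 7, 8, 4, 10, 9, 11, 10, 5, 9] sum 116, len 15
Shortest qualifying length: 15.

15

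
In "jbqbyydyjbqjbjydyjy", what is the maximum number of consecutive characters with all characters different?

5

[j] len 1
[j, b] len 2
[j, b, q] len 3
[q, b] len 2
[q, b, y] len 3
[y] len 1
[y, d] len 2
[d, y] len 2
[d, y, j] len 3
[d, y, j, b] len 4
[d, y, j, b, q] len 5
[b, q, j] len 3
[q, j, b] len 3
[b, j] len 2
[b, j, y] len 3
[b, j, y, d] len 4
[d, y] len 2
[d, y, j] len 3
[j, y] len 2
Longest all-distinct length: 5.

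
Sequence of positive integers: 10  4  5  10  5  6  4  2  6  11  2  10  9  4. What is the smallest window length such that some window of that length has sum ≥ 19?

2

add 10: running sum 10 < 19
add 4: running sum 14 < 19
end 2: [10, 4, 5] sum 19, len 3
end 3: [4, 5, 10] sum 19, len 3
end 4: [5, 10, 5] sum 20, len 3
end 5: [10, 5, 6] sum 21, len 3
end 6: [10, 5, 6, 4] sum 25, len 4
end 7: [10, 5, 6, 4, 2] sum 27, len 5
end 8: [5, 6, 4, 2, 6] sum 23, len 5
end 9: [2, 6, 11] sum 19, len 3
end 10: [6, 11, 2] sum 19, len 3
end 11: [11, 2, 10] sum 23, len 3
end 12: [10, 9] sum 19, len 2
end 13: [10, 9, 4] sum 23, len 3
Shortest qualifying length: 2.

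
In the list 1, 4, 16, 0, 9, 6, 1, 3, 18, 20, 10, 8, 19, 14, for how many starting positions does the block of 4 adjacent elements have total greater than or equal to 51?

1 4 16 0 → sum 21
4 16 0 9 → sum 29
16 0 9 6 → sum 31
0 9 6 1 → sum 16
9 6 1 3 → sum 19
6 1 3 18 → sum 28
1 3 18 20 → sum 42
3 18 20 10 → sum 51  ≥ 51 ✓
18 20 10 8 → sum 56  ≥ 51 ✓
20 10 8 19 → sum 57  ≥ 51 ✓
10 8 19 14 → sum 51  ≥ 51 ✓
4 windows satisfy the condition.

4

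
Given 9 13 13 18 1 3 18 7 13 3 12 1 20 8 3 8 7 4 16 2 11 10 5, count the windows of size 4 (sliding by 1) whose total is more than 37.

(9, 13, 13, 18) → sum 53  > 37 ✓
(13, 13, 18, 1) → sum 45  > 37 ✓
(13, 18, 1, 3) → sum 35
(18, 1, 3, 18) → sum 40  > 37 ✓
(1, 3, 18, 7) → sum 29
(3, 18, 7, 13) → sum 41  > 37 ✓
(18, 7, 13, 3) → sum 41  > 37 ✓
(7, 13, 3, 12) → sum 35
(13, 3, 12, 1) → sum 29
(3, 12, 1, 20) → sum 36
(12, 1, 20, 8) → sum 41  > 37 ✓
(1, 20, 8, 3) → sum 32
(20, 8, 3, 8) → sum 39  > 37 ✓
(8, 3, 8, 7) → sum 26
(3, 8, 7, 4) → sum 22
(8, 7, 4, 16) → sum 35
(7, 4, 16, 2) → sum 29
(4, 16, 2, 11) → sum 33
(16, 2, 11, 10) → sum 39  > 37 ✓
(2, 11, 10, 5) → sum 28
8 windows satisfy the condition.

8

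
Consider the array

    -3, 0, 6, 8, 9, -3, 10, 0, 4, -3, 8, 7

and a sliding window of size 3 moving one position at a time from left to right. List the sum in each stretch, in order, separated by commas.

3, 14, 23, 14, 16, 7, 14, 1, 9, 12

[-3, 0, 6] → sum 3
[0, 6, 8] → sum 14
[6, 8, 9] → sum 23
[8, 9, -3] → sum 14
[9, -3, 10] → sum 16
[-3, 10, 0] → sum 7
[10, 0, 4] → sum 14
[0, 4, -3] → sum 1
[4, -3, 8] → sum 9
[-3, 8, 7] → sum 12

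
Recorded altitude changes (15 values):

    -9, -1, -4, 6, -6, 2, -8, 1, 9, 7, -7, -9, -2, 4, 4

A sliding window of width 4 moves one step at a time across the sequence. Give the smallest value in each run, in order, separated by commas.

Sliding a size-4 window across the 15 values:
(-9, -1, -4, 6) → min -9
(-1, -4, 6, -6) → min -6
(-4, 6, -6, 2) → min -6
(6, -6, 2, -8) → min -8
(-6, 2, -8, 1) → min -8
(2, -8, 1, 9) → min -8
(-8, 1, 9, 7) → min -8
(1, 9, 7, -7) → min -7
(9, 7, -7, -9) → min -9
(7, -7, -9, -2) → min -9
(-7, -9, -2, 4) → min -9
(-9, -2, 4, 4) → min -9

-9, -6, -6, -8, -8, -8, -8, -7, -9, -9, -9, -9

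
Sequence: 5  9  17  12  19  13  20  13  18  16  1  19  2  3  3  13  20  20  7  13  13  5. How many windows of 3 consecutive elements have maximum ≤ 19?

(5, 9, 17) → max 17  ≤ 19 ✓
(9, 17, 12) → max 17  ≤ 19 ✓
(17, 12, 19) → max 19  ≤ 19 ✓
(12, 19, 13) → max 19  ≤ 19 ✓
(19, 13, 20) → max 20
(13, 20, 13) → max 20
(20, 13, 18) → max 20
(13, 18, 16) → max 18  ≤ 19 ✓
(18, 16, 1) → max 18  ≤ 19 ✓
(16, 1, 19) → max 19  ≤ 19 ✓
(1, 19, 2) → max 19  ≤ 19 ✓
(19, 2, 3) → max 19  ≤ 19 ✓
(2, 3, 3) → max 3  ≤ 19 ✓
(3, 3, 13) → max 13  ≤ 19 ✓
(3, 13, 20) → max 20
(13, 20, 20) → max 20
(20, 20, 7) → max 20
(20, 7, 13) → max 20
(7, 13, 13) → max 13  ≤ 19 ✓
(13, 13, 5) → max 13  ≤ 19 ✓
13 windows satisfy the condition.

13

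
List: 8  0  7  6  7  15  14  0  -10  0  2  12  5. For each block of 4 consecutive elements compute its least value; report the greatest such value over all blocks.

[8, 0, 7, 6] → min 0
[0, 7, 6, 7] → min 0
[7, 6, 7, 15] → min 6
[6, 7, 15, 14] → min 6
[7, 15, 14, 0] → min 0
[15, 14, 0, -10] → min -10
[14, 0, -10, 0] → min -10
[0, -10, 0, 2] → min -10
[-10, 0, 2, 12] → min -10
[0, 2, 12, 5] → min 0
Greatest of these is 6.

6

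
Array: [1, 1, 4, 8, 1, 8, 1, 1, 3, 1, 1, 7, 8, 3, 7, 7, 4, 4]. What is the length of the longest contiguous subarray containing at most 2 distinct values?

Extend right; when distinct count exceeds 2, shrink from the left:
add 1: window [1] (1 distinct), len 1
add 1: window [1, 1] (1 distinct), len 2
add 4: window [1, 1, 4] (2 distinct), len 3
add 8: window [4, 8] (2 distinct), len 2
add 1: window [8, 1] (2 distinct), len 2
add 8: window [8, 1, 8] (2 distinct), len 3
add 1: window [8, 1, 8, 1] (2 distinct), len 4
add 1: window [8, 1, 8, 1, 1] (2 distinct), len 5
add 3: window [1, 1, 3] (2 distinct), len 3
add 1: window [1, 1, 3, 1] (2 distinct), len 4
add 1: window [1, 1, 3, 1, 1] (2 distinct), len 5
add 7: window [1, 1, 7] (2 distinct), len 3
add 8: window [7, 8] (2 distinct), len 2
add 3: window [8, 3] (2 distinct), len 2
add 7: window [3, 7] (2 distinct), len 2
add 7: window [3, 7, 7] (2 distinct), len 3
add 4: window [7, 7, 4] (2 distinct), len 3
add 4: window [7, 7, 4, 4] (2 distinct), len 4
Longest length with ≤2 distinct: 5.

5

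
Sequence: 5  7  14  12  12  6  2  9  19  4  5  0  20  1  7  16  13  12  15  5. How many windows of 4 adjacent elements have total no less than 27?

5 7 14 12 → sum 38  ≥ 27 ✓
7 14 12 12 → sum 45  ≥ 27 ✓
14 12 12 6 → sum 44  ≥ 27 ✓
12 12 6 2 → sum 32  ≥ 27 ✓
12 6 2 9 → sum 29  ≥ 27 ✓
6 2 9 19 → sum 36  ≥ 27 ✓
2 9 19 4 → sum 34  ≥ 27 ✓
9 19 4 5 → sum 37  ≥ 27 ✓
19 4 5 0 → sum 28  ≥ 27 ✓
4 5 0 20 → sum 29  ≥ 27 ✓
5 0 20 1 → sum 26
0 20 1 7 → sum 28  ≥ 27 ✓
20 1 7 16 → sum 44  ≥ 27 ✓
1 7 16 13 → sum 37  ≥ 27 ✓
7 16 13 12 → sum 48  ≥ 27 ✓
16 13 12 15 → sum 56  ≥ 27 ✓
13 12 15 5 → sum 45  ≥ 27 ✓
16 windows satisfy the condition.

16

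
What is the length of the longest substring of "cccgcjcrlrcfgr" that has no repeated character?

add c: [c] len 1
add c (repeat c, move left end past it): [c] len 1
add c (repeat c, move left end past it): [c] len 1
add g: [c, g] len 2
add c (repeat c, move left end past it): [g, c] len 2
add j: [g, c, j] len 3
add c (repeat c, move left end past it): [j, c] len 2
add r: [j, c, r] len 3
add l: [j, c, r, l] len 4
add r (repeat r, move left end past it): [l, r] len 2
add c: [l, r, c] len 3
add f: [l, r, c, f] len 4
add g: [l, r, c, f, g] len 5
add r (repeat r, move left end past it): [c, f, g, r] len 4
Longest all-distinct length: 5.

5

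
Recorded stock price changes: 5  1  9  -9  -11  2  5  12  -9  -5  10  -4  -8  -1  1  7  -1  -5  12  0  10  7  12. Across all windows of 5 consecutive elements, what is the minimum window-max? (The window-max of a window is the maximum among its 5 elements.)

7

5 1 9 -9 -11 → max 9
1 9 -9 -11 2 → max 9
9 -9 -11 2 5 → max 9
-9 -11 2 5 12 → max 12
-11 2 5 12 -9 → max 12
2 5 12 -9 -5 → max 12
5 12 -9 -5 10 → max 12
12 -9 -5 10 -4 → max 12
-9 -5 10 -4 -8 → max 10
-5 10 -4 -8 -1 → max 10
10 -4 -8 -1 1 → max 10
-4 -8 -1 1 7 → max 7
-8 -1 1 7 -1 → max 7
-1 1 7 -1 -5 → max 7
1 7 -1 -5 12 → max 12
7 -1 -5 12 0 → max 12
-1 -5 12 0 10 → max 12
-5 12 0 10 7 → max 12
12 0 10 7 12 → max 12
Minimum of these is 7.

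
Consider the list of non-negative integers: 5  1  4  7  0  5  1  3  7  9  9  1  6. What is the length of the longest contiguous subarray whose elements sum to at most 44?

add 5: [5] sum 5, len 1
add 1: [5, 1] sum 6, len 2
add 4: [5, 1, 4] sum 10, len 3
add 7: [5, 1, 4, 7] sum 17, len 4
add 0: [5, 1, 4, 7, 0] sum 17, len 5
add 5: [5, 1, 4, 7, 0, 5] sum 22, len 6
add 1: [5, 1, 4, 7, 0, 5, 1] sum 23, len 7
add 3: [5, 1, 4, 7, 0, 5, 1, 3] sum 26, len 8
add 7: [5, 1, 4, 7, 0, 5, 1, 3, 7] sum 33, len 9
add 9: [5, 1, 4, 7, 0, 5, 1, 3, 7, 9] sum 42, len 10
add 9: [7, 0, 5, 1, 3, 7, 9, 9] sum 41, len 8
add 1: [7, 0, 5, 1, 3, 7, 9, 9, 1] sum 42, len 9
add 6: [0, 5, 1, 3, 7, 9, 9, 1, 6] sum 41, len 9
Longest length seen: 10.

10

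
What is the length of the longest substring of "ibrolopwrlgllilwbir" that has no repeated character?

[i] len 1
[i, b] len 2
[i, b, r] len 3
[i, b, r, o] len 4
[i, b, r, o, l] len 5
[l, o] len 2
[l, o, p] len 3
[l, o, p, w] len 4
[l, o, p, w, r] len 5
[o, p, w, r, l] len 5
[o, p, w, r, l, g] len 6
[g, l] len 2
[l] len 1
[l, i] len 2
[i, l] len 2
[i, l, w] len 3
[i, l, w, b] len 4
[l, w, b, i] len 4
[l, w, b, i, r] len 5
Longest all-distinct length: 6.

6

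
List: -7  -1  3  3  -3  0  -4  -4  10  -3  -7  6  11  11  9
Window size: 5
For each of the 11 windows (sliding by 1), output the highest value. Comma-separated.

[-7, -1, 3, 3, -3] → max 3
[-1, 3, 3, -3, 0] → max 3
[3, 3, -3, 0, -4] → max 3
[3, -3, 0, -4, -4] → max 3
[-3, 0, -4, -4, 10] → max 10
[0, -4, -4, 10, -3] → max 10
[-4, -4, 10, -3, -7] → max 10
[-4, 10, -3, -7, 6] → max 10
[10, -3, -7, 6, 11] → max 11
[-3, -7, 6, 11, 11] → max 11
[-7, 6, 11, 11, 9] → max 11

3, 3, 3, 3, 10, 10, 10, 10, 11, 11, 11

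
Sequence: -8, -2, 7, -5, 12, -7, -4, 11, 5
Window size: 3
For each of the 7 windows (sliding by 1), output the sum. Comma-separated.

-3, 0, 14, 0, 1, 0, 12

[-8, -2, 7] → sum -3
[-2, 7, -5] → sum 0
[7, -5, 12] → sum 14
[-5, 12, -7] → sum 0
[12, -7, -4] → sum 1
[-7, -4, 11] → sum 0
[-4, 11, 5] → sum 12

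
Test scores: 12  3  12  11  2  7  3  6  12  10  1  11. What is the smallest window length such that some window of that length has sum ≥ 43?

6

add 12: running sum 12 < 43
add 3: running sum 15 < 43
add 12: running sum 27 < 43
add 11: running sum 38 < 43
add 2: running sum 40 < 43
end 5: [12, 3, 12, 11, 2, 7] sum 47, len 6
end 6: [12, 3, 12, 11, 2, 7, 3] sum 50, len 7
end 7: [3, 12, 11, 2, 7, 3, 6] sum 44, len 7
end 8: [12, 11, 2, 7, 3, 6, 12] sum 53, len 7
end 9: [11, 2, 7, 3, 6, 12, 10] sum 51, len 7
end 10: [11, 2, 7, 3, 6, 12, 10, 1] sum 52, len 8
end 11: [3, 6, 12, 10, 1, 11] sum 43, len 6
Shortest qualifying length: 6.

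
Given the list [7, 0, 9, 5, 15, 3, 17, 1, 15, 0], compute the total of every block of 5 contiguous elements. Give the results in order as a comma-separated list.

[7, 0, 9, 5, 15] → sum 36
[0, 9, 5, 15, 3] → sum 32
[9, 5, 15, 3, 17] → sum 49
[5, 15, 3, 17, 1] → sum 41
[15, 3, 17, 1, 15] → sum 51
[3, 17, 1, 15, 0] → sum 36

36, 32, 49, 41, 51, 36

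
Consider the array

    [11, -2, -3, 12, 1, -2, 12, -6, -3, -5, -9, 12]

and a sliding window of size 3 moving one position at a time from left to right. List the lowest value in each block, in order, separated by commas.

-3, -3, -3, -2, -2, -6, -6, -6, -9, -9

Sliding a size-3 window across the 12 values:
[11, -2, -3] → min -3
[-2, -3, 12] → min -3
[-3, 12, 1] → min -3
[12, 1, -2] → min -2
[1, -2, 12] → min -2
[-2, 12, -6] → min -6
[12, -6, -3] → min -6
[-6, -3, -5] → min -6
[-3, -5, -9] → min -9
[-5, -9, 12] → min -9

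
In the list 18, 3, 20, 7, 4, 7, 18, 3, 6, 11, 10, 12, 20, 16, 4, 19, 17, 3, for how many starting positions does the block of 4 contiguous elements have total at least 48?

6

(18, 3, 20, 7) → sum 48  ≥ 48 ✓
(3, 20, 7, 4) → sum 34
(20, 7, 4, 7) → sum 38
(7, 4, 7, 18) → sum 36
(4, 7, 18, 3) → sum 32
(7, 18, 3, 6) → sum 34
(18, 3, 6, 11) → sum 38
(3, 6, 11, 10) → sum 30
(6, 11, 10, 12) → sum 39
(11, 10, 12, 20) → sum 53  ≥ 48 ✓
(10, 12, 20, 16) → sum 58  ≥ 48 ✓
(12, 20, 16, 4) → sum 52  ≥ 48 ✓
(20, 16, 4, 19) → sum 59  ≥ 48 ✓
(16, 4, 19, 17) → sum 56  ≥ 48 ✓
(4, 19, 17, 3) → sum 43
6 windows satisfy the condition.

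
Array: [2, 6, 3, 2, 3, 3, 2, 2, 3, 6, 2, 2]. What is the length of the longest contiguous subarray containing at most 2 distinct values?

add 2: window [2] (1 distinct), len 1
add 6: window [2, 6] (2 distinct), len 2
add 3: window [6, 3] (2 distinct), len 2
add 2: window [3, 2] (2 distinct), len 2
add 3: window [3, 2, 3] (2 distinct), len 3
add 3: window [3, 2, 3, 3] (2 distinct), len 4
add 2: window [3, 2, 3, 3, 2] (2 distinct), len 5
add 2: window [3, 2, 3, 3, 2, 2] (2 distinct), len 6
add 3: window [3, 2, 3, 3, 2, 2, 3] (2 distinct), len 7
add 6: window [3, 6] (2 distinct), len 2
add 2: window [6, 2] (2 distinct), len 2
add 2: window [6, 2, 2] (2 distinct), len 3
Longest length with ≤2 distinct: 7.

7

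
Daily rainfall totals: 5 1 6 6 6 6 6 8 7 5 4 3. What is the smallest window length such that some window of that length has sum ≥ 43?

7

add 5: running sum 5 < 43
add 1: running sum 6 < 43
add 6: running sum 12 < 43
add 6: running sum 18 < 43
add 6: running sum 24 < 43
add 6: running sum 30 < 43
add 6: running sum 36 < 43
add 8: shortest ending here [5, 1, 6, 6, 6, 6, 6, 8] sum 44, len 8
add 7: shortest ending here [6, 6, 6, 6, 6, 8, 7] sum 45, len 7
add 5: shortest ending here [6, 6, 6, 6, 8, 7, 5] sum 44, len 7
add 4: shortest ending here [6, 6, 6, 6, 8, 7, 5, 4] sum 48, len 8
add 3: shortest ending here [6, 6, 6, 8, 7, 5, 4, 3] sum 45, len 8
Shortest qualifying length: 7.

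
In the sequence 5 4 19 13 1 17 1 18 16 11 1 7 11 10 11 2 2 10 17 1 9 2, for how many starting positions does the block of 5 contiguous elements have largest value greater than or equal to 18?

8

(5, 4, 19, 13, 1) → max 19  ≥ 18 ✓
(4, 19, 13, 1, 17) → max 19  ≥ 18 ✓
(19, 13, 1, 17, 1) → max 19  ≥ 18 ✓
(13, 1, 17, 1, 18) → max 18  ≥ 18 ✓
(1, 17, 1, 18, 16) → max 18  ≥ 18 ✓
(17, 1, 18, 16, 11) → max 18  ≥ 18 ✓
(1, 18, 16, 11, 1) → max 18  ≥ 18 ✓
(18, 16, 11, 1, 7) → max 18  ≥ 18 ✓
(16, 11, 1, 7, 11) → max 16
(11, 1, 7, 11, 10) → max 11
(1, 7, 11, 10, 11) → max 11
(7, 11, 10, 11, 2) → max 11
(11, 10, 11, 2, 2) → max 11
(10, 11, 2, 2, 10) → max 11
(11, 2, 2, 10, 17) → max 17
(2, 2, 10, 17, 1) → max 17
(2, 10, 17, 1, 9) → max 17
(10, 17, 1, 9, 2) → max 17
8 windows satisfy the condition.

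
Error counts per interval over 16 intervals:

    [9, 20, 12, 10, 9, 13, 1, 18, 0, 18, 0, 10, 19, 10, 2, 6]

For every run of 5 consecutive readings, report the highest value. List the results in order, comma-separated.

(9, 20, 12, 10, 9) → max 20
(20, 12, 10, 9, 13) → max 20
(12, 10, 9, 13, 1) → max 13
(10, 9, 13, 1, 18) → max 18
(9, 13, 1, 18, 0) → max 18
(13, 1, 18, 0, 18) → max 18
(1, 18, 0, 18, 0) → max 18
(18, 0, 18, 0, 10) → max 18
(0, 18, 0, 10, 19) → max 19
(18, 0, 10, 19, 10) → max 19
(0, 10, 19, 10, 2) → max 19
(10, 19, 10, 2, 6) → max 19

20, 20, 13, 18, 18, 18, 18, 18, 19, 19, 19, 19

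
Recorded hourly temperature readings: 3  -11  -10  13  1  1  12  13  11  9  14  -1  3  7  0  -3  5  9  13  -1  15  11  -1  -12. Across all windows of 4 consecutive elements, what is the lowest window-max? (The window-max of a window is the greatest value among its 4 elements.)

[3, -11, -10, 13] → max 13
[-11, -10, 13, 1] → max 13
[-10, 13, 1, 1] → max 13
[13, 1, 1, 12] → max 13
[1, 1, 12, 13] → max 13
[1, 12, 13, 11] → max 13
[12, 13, 11, 9] → max 13
[13, 11, 9, 14] → max 14
[11, 9, 14, -1] → max 14
[9, 14, -1, 3] → max 14
[14, -1, 3, 7] → max 14
[-1, 3, 7, 0] → max 7
[3, 7, 0, -3] → max 7
[7, 0, -3, 5] → max 7
[0, -3, 5, 9] → max 9
[-3, 5, 9, 13] → max 13
[5, 9, 13, -1] → max 13
[9, 13, -1, 15] → max 15
[13, -1, 15, 11] → max 15
[-1, 15, 11, -1] → max 15
[15, 11, -1, -12] → max 15
Lowest of these is 7.

7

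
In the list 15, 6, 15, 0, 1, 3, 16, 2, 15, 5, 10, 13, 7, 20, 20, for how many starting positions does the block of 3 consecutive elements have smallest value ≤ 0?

3

(15, 6, 15) → min 6
(6, 15, 0) → min 0  ≤ 0 ✓
(15, 0, 1) → min 0  ≤ 0 ✓
(0, 1, 3) → min 0  ≤ 0 ✓
(1, 3, 16) → min 1
(3, 16, 2) → min 2
(16, 2, 15) → min 2
(2, 15, 5) → min 2
(15, 5, 10) → min 5
(5, 10, 13) → min 5
(10, 13, 7) → min 7
(13, 7, 20) → min 7
(7, 20, 20) → min 7
3 windows satisfy the condition.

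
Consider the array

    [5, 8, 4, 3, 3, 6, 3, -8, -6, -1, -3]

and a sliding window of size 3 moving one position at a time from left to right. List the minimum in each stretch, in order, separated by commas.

4, 3, 3, 3, 3, -8, -8, -8, -6

[5, 8, 4] → min 4
[8, 4, 3] → min 3
[4, 3, 3] → min 3
[3, 3, 6] → min 3
[3, 6, 3] → min 3
[6, 3, -8] → min -8
[3, -8, -6] → min -8
[-8, -6, -1] → min -8
[-6, -1, -3] → min -6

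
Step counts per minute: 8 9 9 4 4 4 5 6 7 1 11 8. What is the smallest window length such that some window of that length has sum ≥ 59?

Extend right; whenever the sum reaches 59, record the length and shrink from the left:
add 8: running sum 8 < 59
add 9: running sum 17 < 59
add 9: running sum 26 < 59
add 4: running sum 30 < 59
add 4: running sum 34 < 59
add 4: running sum 38 < 59
add 5: running sum 43 < 59
add 6: running sum 49 < 59
add 7: running sum 56 < 59
add 1: running sum 57 < 59
end 10: [9, 9, 4, 4, 4, 5, 6, 7, 1, 11] sum 60, len 10
end 11: [9, 4, 4, 4, 5, 6, 7, 1, 11, 8] sum 59, len 10
Shortest qualifying length: 10.

10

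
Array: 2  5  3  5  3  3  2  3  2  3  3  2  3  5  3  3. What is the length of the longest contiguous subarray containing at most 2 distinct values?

[2] 1 distinct, len 1
[2, 5] 2 distinct, len 2
[5, 3] 2 distinct, len 2
[5, 3, 5] 2 distinct, len 3
[5, 3, 5, 3] 2 distinct, len 4
[5, 3, 5, 3, 3] 2 distinct, len 5
[3, 3, 2] 2 distinct, len 3
[3, 3, 2, 3] 2 distinct, len 4
[3, 3, 2, 3, 2] 2 distinct, len 5
[3, 3, 2, 3, 2, 3] 2 distinct, len 6
[3, 3, 2, 3, 2, 3, 3] 2 distinct, len 7
[3, 3, 2, 3, 2, 3, 3, 2] 2 distinct, len 8
[3, 3, 2, 3, 2, 3, 3, 2, 3] 2 distinct, len 9
[3, 5] 2 distinct, len 2
[3, 5, 3] 2 distinct, len 3
[3, 5, 3, 3] 2 distinct, len 4
Longest length with ≤2 distinct: 9.

9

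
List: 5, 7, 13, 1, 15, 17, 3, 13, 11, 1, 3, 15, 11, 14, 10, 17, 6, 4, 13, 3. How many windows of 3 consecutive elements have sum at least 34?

(5, 7, 13) → sum 25
(7, 13, 1) → sum 21
(13, 1, 15) → sum 29
(1, 15, 17) → sum 33
(15, 17, 3) → sum 35  ≥ 34 ✓
(17, 3, 13) → sum 33
(3, 13, 11) → sum 27
(13, 11, 1) → sum 25
(11, 1, 3) → sum 15
(1, 3, 15) → sum 19
(3, 15, 11) → sum 29
(15, 11, 14) → sum 40  ≥ 34 ✓
(11, 14, 10) → sum 35  ≥ 34 ✓
(14, 10, 17) → sum 41  ≥ 34 ✓
(10, 17, 6) → sum 33
(17, 6, 4) → sum 27
(6, 4, 13) → sum 23
(4, 13, 3) → sum 20
4 windows satisfy the condition.

4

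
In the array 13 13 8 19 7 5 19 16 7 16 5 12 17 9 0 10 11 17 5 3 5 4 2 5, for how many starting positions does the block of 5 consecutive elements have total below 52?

(13, 13, 8, 19, 7) → sum 60
(13, 8, 19, 7, 5) → sum 52
(8, 19, 7, 5, 19) → sum 58
(19, 7, 5, 19, 16) → sum 66
(7, 5, 19, 16, 7) → sum 54
(5, 19, 16, 7, 16) → sum 63
(19, 16, 7, 16, 5) → sum 63
(16, 7, 16, 5, 12) → sum 56
(7, 16, 5, 12, 17) → sum 57
(16, 5, 12, 17, 9) → sum 59
(5, 12, 17, 9, 0) → sum 43  < 52 ✓
(12, 17, 9, 0, 10) → sum 48  < 52 ✓
(17, 9, 0, 10, 11) → sum 47  < 52 ✓
(9, 0, 10, 11, 17) → sum 47  < 52 ✓
(0, 10, 11, 17, 5) → sum 43  < 52 ✓
(10, 11, 17, 5, 3) → sum 46  < 52 ✓
(11, 17, 5, 3, 5) → sum 41  < 52 ✓
(17, 5, 3, 5, 4) → sum 34  < 52 ✓
(5, 3, 5, 4, 2) → sum 19  < 52 ✓
(3, 5, 4, 2, 5) → sum 19  < 52 ✓
10 windows satisfy the condition.

10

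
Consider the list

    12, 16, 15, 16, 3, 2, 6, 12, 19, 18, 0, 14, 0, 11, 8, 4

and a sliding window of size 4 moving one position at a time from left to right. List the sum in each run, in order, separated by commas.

[12, 16, 15, 16] → sum 59
[16, 15, 16, 3] → sum 50
[15, 16, 3, 2] → sum 36
[16, 3, 2, 6] → sum 27
[3, 2, 6, 12] → sum 23
[2, 6, 12, 19] → sum 39
[6, 12, 19, 18] → sum 55
[12, 19, 18, 0] → sum 49
[19, 18, 0, 14] → sum 51
[18, 0, 14, 0] → sum 32
[0, 14, 0, 11] → sum 25
[14, 0, 11, 8] → sum 33
[0, 11, 8, 4] → sum 23

59, 50, 36, 27, 23, 39, 55, 49, 51, 32, 25, 33, 23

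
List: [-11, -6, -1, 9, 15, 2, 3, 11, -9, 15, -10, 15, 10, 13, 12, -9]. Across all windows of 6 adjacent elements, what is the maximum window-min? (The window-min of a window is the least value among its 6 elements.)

-1

-11 -6 -1 9 15 2 → min -11
-6 -1 9 15 2 3 → min -6
-1 9 15 2 3 11 → min -1
9 15 2 3 11 -9 → min -9
15 2 3 11 -9 15 → min -9
2 3 11 -9 15 -10 → min -10
3 11 -9 15 -10 15 → min -10
11 -9 15 -10 15 10 → min -10
-9 15 -10 15 10 13 → min -10
15 -10 15 10 13 12 → min -10
-10 15 10 13 12 -9 → min -10
Maximum of these is -1.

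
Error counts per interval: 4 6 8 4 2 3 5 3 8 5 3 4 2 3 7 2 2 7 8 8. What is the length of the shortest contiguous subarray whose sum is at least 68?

15

Extend right; whenever the sum reaches 68, record the length and shrink from the left:
add 4: running sum 4 < 68
add 6: running sum 10 < 68
add 8: running sum 18 < 68
add 4: running sum 22 < 68
add 2: running sum 24 < 68
add 3: running sum 27 < 68
add 5: running sum 32 < 68
add 3: running sum 35 < 68
add 8: running sum 43 < 68
add 5: running sum 48 < 68
add 3: running sum 51 < 68
add 4: running sum 55 < 68
add 2: running sum 57 < 68
add 3: running sum 60 < 68
add 7: running sum 67 < 68
end 15: [4, 6, 8, 4, 2, 3, 5, 3, 8, 5, 3, 4, 2, 3, 7, 2] sum 69, len 16
end 16: [4, 6, 8, 4, 2, 3, 5, 3, 8, 5, 3, 4, 2, 3, 7, 2, 2] sum 71, len 17
end 17: [8, 4, 2, 3, 5, 3, 8, 5, 3, 4, 2, 3, 7, 2, 2, 7] sum 68, len 16
end 18: [4, 2, 3, 5, 3, 8, 5, 3, 4, 2, 3, 7, 2, 2, 7, 8] sum 68, len 16
end 19: [3, 5, 3, 8, 5, 3, 4, 2, 3, 7, 2, 2, 7, 8, 8] sum 70, len 15
Shortest qualifying length: 15.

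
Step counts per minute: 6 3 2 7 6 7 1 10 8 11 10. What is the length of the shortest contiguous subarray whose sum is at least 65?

10

Extend right; whenever the sum reaches 65, record the length and shrink from the left:
add 6: running sum 6 < 65
add 3: running sum 9 < 65
add 2: running sum 11 < 65
add 7: running sum 18 < 65
add 6: running sum 24 < 65
add 7: running sum 31 < 65
add 1: running sum 32 < 65
add 10: running sum 42 < 65
add 8: running sum 50 < 65
add 11: running sum 61 < 65
add 10: shortest ending here [3, 2, 7, 6, 7, 1, 10, 8, 11, 10] sum 65, len 10
Shortest qualifying length: 10.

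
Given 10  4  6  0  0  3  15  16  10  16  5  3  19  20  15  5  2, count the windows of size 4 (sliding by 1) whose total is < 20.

(10, 4, 6, 0) → sum 20
(4, 6, 0, 0) → sum 10  < 20 ✓
(6, 0, 0, 3) → sum 9  < 20 ✓
(0, 0, 3, 15) → sum 18  < 20 ✓
(0, 3, 15, 16) → sum 34
(3, 15, 16, 10) → sum 44
(15, 16, 10, 16) → sum 57
(16, 10, 16, 5) → sum 47
(10, 16, 5, 3) → sum 34
(16, 5, 3, 19) → sum 43
(5, 3, 19, 20) → sum 47
(3, 19, 20, 15) → sum 57
(19, 20, 15, 5) → sum 59
(20, 15, 5, 2) → sum 42
3 windows satisfy the condition.

3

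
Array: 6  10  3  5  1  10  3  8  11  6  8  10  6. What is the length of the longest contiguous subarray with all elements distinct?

7

add 6: [6] len 1
add 10: [6, 10] len 2
add 3: [6, 10, 3] len 3
add 5: [6, 10, 3, 5] len 4
add 1: [6, 10, 3, 5, 1] len 5
add 10 (repeat 10, move left end past it): [3, 5, 1, 10] len 4
add 3 (repeat 3, move left end past it): [5, 1, 10, 3] len 4
add 8: [5, 1, 10, 3, 8] len 5
add 11: [5, 1, 10, 3, 8, 11] len 6
add 6: [5, 1, 10, 3, 8, 11, 6] len 7
add 8 (repeat 8, move left end past it): [11, 6, 8] len 3
add 10: [11, 6, 8, 10] len 4
add 6 (repeat 6, move left end past it): [8, 10, 6] len 3
Longest all-distinct length: 7.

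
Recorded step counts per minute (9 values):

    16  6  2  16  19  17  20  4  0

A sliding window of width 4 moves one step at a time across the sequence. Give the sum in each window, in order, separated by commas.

40, 43, 54, 72, 60, 41

Sliding a size-4 window across the 9 values:
(16, 6, 2, 16) → sum 40
(6, 2, 16, 19) → sum 43
(2, 16, 19, 17) → sum 54
(16, 19, 17, 20) → sum 72
(19, 17, 20, 4) → sum 60
(17, 20, 4, 0) → sum 41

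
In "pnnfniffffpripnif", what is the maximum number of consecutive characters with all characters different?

4

[p] len 1
[p, n] len 2
[n] len 1
[n, f] len 2
[f, n] len 2
[f, n, i] len 3
[n, i, f] len 3
[f] len 1
[f] len 1
[f] len 1
[f, p] len 2
[f, p, r] len 3
[f, p, r, i] len 4
[r, i, p] len 3
[r, i, p, n] len 4
[p, n, i] len 3
[p, n, i, f] len 4
Longest all-distinct length: 4.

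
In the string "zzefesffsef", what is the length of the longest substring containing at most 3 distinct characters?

9

add z: window [z] (1 distinct), len 1
add z: window [z, z] (1 distinct), len 2
add e: window [z, z, e] (2 distinct), len 3
add f: window [z, z, e, f] (3 distinct), len 4
add e: window [z, z, e, f, e] (3 distinct), len 5
add s: window [e, f, e, s] (3 distinct), len 4
add f: window [e, f, e, s, f] (3 distinct), len 5
add f: window [e, f, e, s, f, f] (3 distinct), len 6
add s: window [e, f, e, s, f, f, s] (3 distinct), len 7
add e: window [e, f, e, s, f, f, s, e] (3 distinct), len 8
add f: window [e, f, e, s, f, f, s, e, f] (3 distinct), len 9
Longest length with ≤3 distinct: 9.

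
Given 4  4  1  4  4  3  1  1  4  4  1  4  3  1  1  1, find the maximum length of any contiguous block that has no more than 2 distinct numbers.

add 4: window [4] (1 distinct), len 1
add 4: window [4, 4] (1 distinct), len 2
add 1: window [4, 4, 1] (2 distinct), len 3
add 4: window [4, 4, 1, 4] (2 distinct), len 4
add 4: window [4, 4, 1, 4, 4] (2 distinct), len 5
add 3: window [4, 4, 3] (2 distinct), len 3
add 1: window [3, 1] (2 distinct), len 2
add 1: window [3, 1, 1] (2 distinct), len 3
add 4: window [1, 1, 4] (2 distinct), len 3
add 4: window [1, 1, 4, 4] (2 distinct), len 4
add 1: window [1, 1, 4, 4, 1] (2 distinct), len 5
add 4: window [1, 1, 4, 4, 1, 4] (2 distinct), len 6
add 3: window [4, 3] (2 distinct), len 2
add 1: window [3, 1] (2 distinct), len 2
add 1: window [3, 1, 1] (2 distinct), len 3
add 1: window [3, 1, 1, 1] (2 distinct), len 4
Longest length with ≤2 distinct: 6.

6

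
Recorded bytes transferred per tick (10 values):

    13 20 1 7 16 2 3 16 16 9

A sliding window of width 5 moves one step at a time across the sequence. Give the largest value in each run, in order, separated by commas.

[13, 20, 1, 7, 16] → max 20
[20, 1, 7, 16, 2] → max 20
[1, 7, 16, 2, 3] → max 16
[7, 16, 2, 3, 16] → max 16
[16, 2, 3, 16, 16] → max 16
[2, 3, 16, 16, 9] → max 16

20, 20, 16, 16, 16, 16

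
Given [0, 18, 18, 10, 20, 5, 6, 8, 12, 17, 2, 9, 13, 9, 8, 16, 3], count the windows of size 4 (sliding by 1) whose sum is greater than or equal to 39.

(0, 18, 18, 10) → sum 46  ≥ 39 ✓
(18, 18, 10, 20) → sum 66  ≥ 39 ✓
(18, 10, 20, 5) → sum 53  ≥ 39 ✓
(10, 20, 5, 6) → sum 41  ≥ 39 ✓
(20, 5, 6, 8) → sum 39  ≥ 39 ✓
(5, 6, 8, 12) → sum 31
(6, 8, 12, 17) → sum 43  ≥ 39 ✓
(8, 12, 17, 2) → sum 39  ≥ 39 ✓
(12, 17, 2, 9) → sum 40  ≥ 39 ✓
(17, 2, 9, 13) → sum 41  ≥ 39 ✓
(2, 9, 13, 9) → sum 33
(9, 13, 9, 8) → sum 39  ≥ 39 ✓
(13, 9, 8, 16) → sum 46  ≥ 39 ✓
(9, 8, 16, 3) → sum 36
11 windows satisfy the condition.

11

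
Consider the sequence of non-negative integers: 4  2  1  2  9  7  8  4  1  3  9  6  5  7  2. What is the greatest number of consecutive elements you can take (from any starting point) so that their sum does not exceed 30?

→ 4: sum 4, len 1
→ 2: sum 6, len 2
→ 1: sum 7, len 3
→ 2: sum 9, len 4
→ 9: sum 18, len 5
→ 7: sum 25, len 6
→ 8 (dropped 4): sum 29, len 6
→ 4 (dropped 2, 1): sum 30, len 5
→ 1 (dropped 2): sum 29, len 5
→ 3 (dropped 9): sum 23, len 5
→ 9 (dropped 7): sum 25, len 5
→ 6 (dropped 8): sum 23, len 5
→ 5: sum 28, len 6
→ 7 (dropped 4, 1): sum 30, len 5
→ 2 (dropped 3): sum 29, len 5
Longest length seen: 6.

6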